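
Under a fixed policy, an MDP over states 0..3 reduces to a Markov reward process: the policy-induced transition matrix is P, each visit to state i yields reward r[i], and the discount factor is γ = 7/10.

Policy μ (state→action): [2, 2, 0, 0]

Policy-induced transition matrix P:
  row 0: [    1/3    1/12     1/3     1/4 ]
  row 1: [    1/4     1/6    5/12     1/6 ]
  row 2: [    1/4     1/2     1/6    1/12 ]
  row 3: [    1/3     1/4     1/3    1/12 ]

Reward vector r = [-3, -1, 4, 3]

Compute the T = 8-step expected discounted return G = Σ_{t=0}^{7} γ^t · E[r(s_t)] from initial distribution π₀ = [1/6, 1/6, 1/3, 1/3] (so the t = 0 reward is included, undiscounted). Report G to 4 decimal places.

t=0: π = [0.1667, 0.1667, 0.3333, 0.3333], E[r] = 1.6667, γ^t·E[r] = 1.666667, running G = 1.666667
t=1: π = [0.2917, 0.2917, 0.2917, 0.1250], E[r] = 0.3750, γ^t·E[r] = 0.262500, running G = 1.929167
t=2: π = [0.2847, 0.2500, 0.3090, 0.1563], E[r] = 0.6007, γ^t·E[r] = 0.294340, running G = 2.223507
t=3: π = [0.2867, 0.2590, 0.3027, 0.1516], E[r] = 0.5463, γ^t·E[r] = 0.187380, running G = 2.410887
t=4: π = [0.2865, 0.2563, 0.3045, 0.1527], E[r] = 0.5601, γ^t·E[r] = 0.134483, running G = 2.545370
t=5: π = [0.2866, 0.2570, 0.3039, 0.1524], E[r] = 0.5563, γ^t·E[r] = 0.093499, running G = 2.638869
t=6: π = [0.2866, 0.2568, 0.3041, 0.1525], E[r] = 0.5574, γ^t·E[r] = 0.065573, running G = 2.704441
t=7: π = [0.2866, 0.2569, 0.3041, 0.1525], E[r] = 0.5571, γ^t·E[r] = 0.045877, running G = 2.750318

G = 2.7503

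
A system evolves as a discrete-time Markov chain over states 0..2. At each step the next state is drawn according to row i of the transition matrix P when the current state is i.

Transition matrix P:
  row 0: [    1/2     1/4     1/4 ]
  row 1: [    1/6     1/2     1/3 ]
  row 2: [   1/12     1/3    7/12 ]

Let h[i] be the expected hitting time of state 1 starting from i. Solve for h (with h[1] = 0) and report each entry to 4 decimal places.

h = [3.5556, 0.0000, 3.1111]

First-step conditioning: h[1] = 0; for i ≠ 1, h[i] = 1 + Σ_k P[i][k]·h[k].
  h[0] = 1 + 1/2·h[0] + 1/4·h[2]
  h[2] = 1 + 1/12·h[0] + 7/12·h[2]
Solving the 2×2 linear system over states ≠ 1 gives exactly h = [32/9, 0, 28/9] (h[1] = 0 is the target).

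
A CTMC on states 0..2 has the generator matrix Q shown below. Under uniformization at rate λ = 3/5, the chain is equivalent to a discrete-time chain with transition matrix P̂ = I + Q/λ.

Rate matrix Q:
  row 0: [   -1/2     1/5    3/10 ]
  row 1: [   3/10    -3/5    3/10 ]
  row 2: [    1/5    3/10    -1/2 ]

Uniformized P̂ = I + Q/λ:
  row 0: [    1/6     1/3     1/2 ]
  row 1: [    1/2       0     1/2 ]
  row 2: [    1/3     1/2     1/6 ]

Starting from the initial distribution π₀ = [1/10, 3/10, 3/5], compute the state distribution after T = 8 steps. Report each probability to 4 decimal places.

t=0: π = [0.1000, 0.3000, 0.6000]
t=1: π = [0.3667, 0.3333, 0.3000]
t=2: π = [0.3278, 0.2722, 0.4000]
t=3: π = [0.3241, 0.3093, 0.3667]
t=4: π = [0.3309, 0.2914, 0.3778]
t=5: π = [0.3267, 0.2992, 0.3741]
t=6: π = [0.3287, 0.2960, 0.3753]
t=7: π = [0.3279, 0.2972, 0.3749]
t=8: π = [0.3282, 0.2967, 0.3750]

π = [0.3282, 0.2967, 0.3750]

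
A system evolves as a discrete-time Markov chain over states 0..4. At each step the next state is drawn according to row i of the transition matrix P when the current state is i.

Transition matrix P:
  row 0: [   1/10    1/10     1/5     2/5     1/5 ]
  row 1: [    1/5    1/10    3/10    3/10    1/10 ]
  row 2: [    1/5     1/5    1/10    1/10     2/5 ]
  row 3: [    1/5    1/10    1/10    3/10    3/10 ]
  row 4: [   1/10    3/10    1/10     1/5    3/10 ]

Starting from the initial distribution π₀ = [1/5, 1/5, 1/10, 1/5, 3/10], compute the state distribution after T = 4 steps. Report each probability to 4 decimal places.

π = [0.1577, 0.1681, 0.1494, 0.2593, 0.2655]

t=0: π = [0.2000, 0.2000, 0.1000, 0.2000, 0.3000]
t=1: π = [0.1500, 0.1700, 0.1600, 0.2700, 0.2500]
t=2: π = [0.1600, 0.1660, 0.1490, 0.2580, 0.2670]
t=3: π = [0.1573, 0.1683, 0.1492, 0.2595, 0.2657]
t=4: π = [0.1577, 0.1681, 0.1494, 0.2593, 0.2655]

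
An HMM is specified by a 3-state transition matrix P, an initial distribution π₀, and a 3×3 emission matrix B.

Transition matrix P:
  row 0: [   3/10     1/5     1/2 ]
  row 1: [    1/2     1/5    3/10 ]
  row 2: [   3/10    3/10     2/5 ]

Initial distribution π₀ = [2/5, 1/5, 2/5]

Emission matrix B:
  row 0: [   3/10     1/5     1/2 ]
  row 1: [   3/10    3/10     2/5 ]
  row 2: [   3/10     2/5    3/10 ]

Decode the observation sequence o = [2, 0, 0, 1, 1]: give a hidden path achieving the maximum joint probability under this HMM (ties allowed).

path = [0, 2, 2, 2, 2]

t=0: δ = [2.000e-01, 8.000e-02, 1.200e-01]  (obs o_0=2)
t=1: δ = [1.800e-02, 1.200e-02, 3.000e-02]  ψ = [0, 0, 0]  (obs o_1=0)
t=2: δ = [2.700e-03, 2.700e-03, 3.600e-03]  ψ = [2, 2, 2]  (obs o_2=0)
t=3: δ = [2.700e-04, 3.240e-04, 5.760e-04]  ψ = [1, 2, 2]  (obs o_3=1)
t=4: δ = [3.456e-05, 5.184e-05, 9.216e-05]  ψ = [2, 2, 2]  (obs o_4=1)
backtrack: best end state = 2; path = [0, 2, 2, 2, 2]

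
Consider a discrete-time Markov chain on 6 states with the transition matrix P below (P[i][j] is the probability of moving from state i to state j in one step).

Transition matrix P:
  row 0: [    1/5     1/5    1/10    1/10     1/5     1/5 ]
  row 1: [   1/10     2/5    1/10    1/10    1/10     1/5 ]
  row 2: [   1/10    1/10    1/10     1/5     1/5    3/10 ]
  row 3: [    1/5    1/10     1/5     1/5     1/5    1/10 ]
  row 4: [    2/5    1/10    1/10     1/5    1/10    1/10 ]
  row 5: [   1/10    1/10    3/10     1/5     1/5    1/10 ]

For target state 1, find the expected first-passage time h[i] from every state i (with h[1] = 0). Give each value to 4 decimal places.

First-step conditioning: h[1] = 0; for i ≠ 1, h[i] = 1 + Σ_k P[i][k]·h[k].
  h[0] = 1 + 1/5·h[0] + 1/10·h[2] + 1/10·h[3] + 1/5·h[4] + 1/5·h[5]
  h[2] = 1 + 1/10·h[0] + 1/10·h[2] + 1/5·h[3] + 1/5·h[4] + 3/10·h[5]
  h[3] = 1 + 1/5·h[0] + 1/5·h[2] + 1/5·h[3] + 1/5·h[4] + 1/10·h[5]
  h[4] = 1 + 2/5·h[0] + 1/10·h[2] + 1/5·h[3] + 1/10·h[4] + 1/10·h[5]
  h[5] = 1 + 1/10·h[0] + 3/10·h[2] + 1/5·h[3] + 1/5·h[4] + 1/10·h[5]
Solving the 5×5 linear system over states ≠ 1 gives exactly h = [8910/1193, 0, 10010/1193, 9900/1193, 9710/1193, 10010/1193] (h[1] = 0 is the target).

h = [7.4686, 0.0000, 8.3906, 8.2984, 8.1391, 8.3906]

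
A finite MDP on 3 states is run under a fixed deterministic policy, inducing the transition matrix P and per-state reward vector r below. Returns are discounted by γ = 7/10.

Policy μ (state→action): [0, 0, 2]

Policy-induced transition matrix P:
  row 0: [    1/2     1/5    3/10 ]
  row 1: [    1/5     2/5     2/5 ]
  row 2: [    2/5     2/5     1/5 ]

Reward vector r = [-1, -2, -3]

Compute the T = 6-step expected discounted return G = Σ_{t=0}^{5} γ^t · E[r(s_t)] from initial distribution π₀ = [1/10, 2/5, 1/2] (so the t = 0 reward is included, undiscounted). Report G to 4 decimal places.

t=0: π = [0.1000, 0.4000, 0.5000], E[r] = -2.4000, γ^t·E[r] = -2.400000, running G = -2.400000
t=1: π = [0.3300, 0.3800, 0.2900], E[r] = -1.9600, γ^t·E[r] = -1.372000, running G = -3.772000
t=2: π = [0.3570, 0.3340, 0.3090], E[r] = -1.9520, γ^t·E[r] = -0.956480, running G = -4.728480
t=3: π = [0.3689, 0.3286, 0.3025], E[r] = -1.9336, γ^t·E[r] = -0.663225, running G = -5.391705
t=4: π = [0.3712, 0.3262, 0.3026], E[r] = -1.9314, γ^t·E[r] = -0.463739, running G = -5.855444
t=5: π = [0.3719, 0.3258, 0.3024], E[r] = -1.9305, γ^t·E[r] = -0.324457, running G = -6.179901

G = -6.1799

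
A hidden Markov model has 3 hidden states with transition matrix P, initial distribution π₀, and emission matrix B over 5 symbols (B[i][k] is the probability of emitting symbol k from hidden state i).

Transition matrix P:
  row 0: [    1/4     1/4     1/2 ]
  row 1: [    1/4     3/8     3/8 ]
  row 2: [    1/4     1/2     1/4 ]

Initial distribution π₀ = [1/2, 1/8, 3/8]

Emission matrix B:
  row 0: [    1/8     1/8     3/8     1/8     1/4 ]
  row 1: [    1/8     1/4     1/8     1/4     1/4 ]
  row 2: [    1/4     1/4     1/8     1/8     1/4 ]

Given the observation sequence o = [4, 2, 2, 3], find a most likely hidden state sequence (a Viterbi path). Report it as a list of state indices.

path = [0, 0, 2, 1]

t=0: δ = [1.250e-01, 3.125e-02, 9.375e-02]  (obs o_0=4)
t=1: δ = [1.172e-02, 5.859e-03, 7.812e-03]  ψ = [0, 2, 0]  (obs o_1=2)
t=2: δ = [1.099e-03, 4.883e-04, 7.324e-04]  ψ = [0, 2, 0]  (obs o_2=2)
t=3: δ = [3.433e-05, 9.155e-05, 6.866e-05]  ψ = [0, 2, 0]  (obs o_3=3)
backtrack: best end state = 1; path = [0, 0, 2, 1]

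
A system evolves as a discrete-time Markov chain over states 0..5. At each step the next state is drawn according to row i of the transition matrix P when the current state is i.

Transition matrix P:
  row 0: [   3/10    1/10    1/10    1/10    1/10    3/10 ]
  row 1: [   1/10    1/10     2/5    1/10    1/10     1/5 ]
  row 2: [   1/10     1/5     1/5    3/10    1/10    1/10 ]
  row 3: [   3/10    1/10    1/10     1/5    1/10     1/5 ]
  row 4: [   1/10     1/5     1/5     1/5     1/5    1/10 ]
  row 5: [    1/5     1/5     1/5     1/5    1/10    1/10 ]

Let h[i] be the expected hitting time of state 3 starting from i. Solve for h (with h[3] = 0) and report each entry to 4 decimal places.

First-step conditioning: h[3] = 0; for i ≠ 3, h[i] = 1 + Σ_k P[i][k]·h[k].
  h[0] = 1 + 3/10·h[0] + 1/10·h[1] + 1/10·h[2] + 1/10·h[4] + 3/10·h[5]
  h[1] = 1 + 1/10·h[0] + 1/10·h[1] + 2/5·h[2] + 1/10·h[4] + 1/5·h[5]
  h[2] = 1 + 1/10·h[0] + 1/5·h[1] + 1/5·h[2] + 1/10·h[4] + 1/10·h[5]
  h[4] = 1 + 1/10·h[0] + 1/5·h[1] + 1/5·h[2] + 1/5·h[4] + 1/10·h[5]
  h[5] = 1 + 1/5·h[0] + 1/5·h[1] + 1/5·h[2] + 1/10·h[4] + 1/10·h[5]
Solving the 5×5 linear system over states ≠ 3 gives exactly h = [19440/3277, 18450/3277, 15462/3277, 0, 17180/3277, 17406/3277] (h[3] = 0 is the target).

h = [5.9323, 5.6301, 4.7183, 0.0000, 5.2426, 5.3116]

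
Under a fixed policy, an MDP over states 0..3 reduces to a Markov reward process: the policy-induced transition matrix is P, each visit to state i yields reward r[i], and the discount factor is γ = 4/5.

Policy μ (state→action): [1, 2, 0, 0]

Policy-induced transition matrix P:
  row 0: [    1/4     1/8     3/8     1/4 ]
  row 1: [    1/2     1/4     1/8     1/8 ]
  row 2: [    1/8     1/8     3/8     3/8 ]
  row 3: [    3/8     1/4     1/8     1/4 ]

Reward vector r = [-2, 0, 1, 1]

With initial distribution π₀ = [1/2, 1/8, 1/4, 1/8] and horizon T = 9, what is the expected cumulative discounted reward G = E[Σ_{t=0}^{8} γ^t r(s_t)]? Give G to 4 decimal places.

t=0: π = [0.5000, 0.1250, 0.2500, 0.1250], E[r] = -0.6250, γ^t·E[r] = -0.625000, running G = -0.625000
t=1: π = [0.2656, 0.1563, 0.3125, 0.2656], E[r] = 0.0469, γ^t·E[r] = 0.037500, running G = -0.587500
t=2: π = [0.2832, 0.1777, 0.2695, 0.2695], E[r] = -0.0273, γ^t·E[r] = -0.017500, running G = -0.605000
t=3: π = [0.2944, 0.1809, 0.2632, 0.2615], E[r] = -0.0642, γ^t·E[r] = -0.032875, running G = -0.637875
t=4: π = [0.2950, 0.1803, 0.2644, 0.2603], E[r] = -0.0653, γ^t·E[r] = -0.026763, running G = -0.664638
t=5: π = [0.2946, 0.1801, 0.2649, 0.2605], E[r] = -0.0638, γ^t·E[r] = -0.020890, running G = -0.685528
t=6: π = [0.2945, 0.1801, 0.2649, 0.2606], E[r] = -0.0635, γ^t·E[r] = -0.016646, running G = -0.702174
t=7: π = [0.2945, 0.1801, 0.2648, 0.2606], E[r] = -0.0635, γ^t·E[r] = -0.013326, running G = -0.715500
t=8: π = [0.2945, 0.1801, 0.2648, 0.2606], E[r] = -0.0636, γ^t·E[r] = -0.010664, running G = -0.726163

G = -0.7262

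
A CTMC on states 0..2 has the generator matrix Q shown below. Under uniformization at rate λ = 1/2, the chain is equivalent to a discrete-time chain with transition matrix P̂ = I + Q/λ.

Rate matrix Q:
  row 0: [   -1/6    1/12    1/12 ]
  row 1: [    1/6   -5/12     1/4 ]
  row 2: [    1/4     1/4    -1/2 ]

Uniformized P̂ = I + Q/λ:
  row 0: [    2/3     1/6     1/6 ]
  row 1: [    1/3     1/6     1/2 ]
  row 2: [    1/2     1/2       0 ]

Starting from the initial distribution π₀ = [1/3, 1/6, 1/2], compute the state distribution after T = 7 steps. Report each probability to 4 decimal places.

π = [0.5527, 0.2373, 0.2100]

t=0: π = [0.3333, 0.1667, 0.5000]
t=1: π = [0.5278, 0.3333, 0.1389]
t=2: π = [0.5324, 0.2130, 0.2546]
t=3: π = [0.5532, 0.2515, 0.1952]
t=4: π = [0.5503, 0.2317, 0.2180]
t=5: π = [0.5531, 0.2393, 0.2076]
t=6: π = [0.5523, 0.2359, 0.2118]
t=7: π = [0.5527, 0.2373, 0.2100]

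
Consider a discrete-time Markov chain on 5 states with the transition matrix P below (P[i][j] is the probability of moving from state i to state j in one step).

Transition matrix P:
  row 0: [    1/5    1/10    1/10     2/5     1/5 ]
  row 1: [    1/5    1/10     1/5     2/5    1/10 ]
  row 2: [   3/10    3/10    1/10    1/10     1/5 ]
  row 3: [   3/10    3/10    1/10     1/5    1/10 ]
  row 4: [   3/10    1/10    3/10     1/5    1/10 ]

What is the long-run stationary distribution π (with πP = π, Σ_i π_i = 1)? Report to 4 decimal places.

π = [0.2560, 0.1840, 0.1464, 0.2733, 0.1402]

Balance equations π_j = Σ_i π_i·P[i][j]:
  π_0 = 1/5·π_0 + 1/5·π_1 + 3/10·π_2 + 3/10·π_3 + 3/10·π_4
  π_1 = 1/10·π_0 + 1/10·π_1 + 3/10·π_2 + 3/10·π_3 + 1/10·π_4
  π_2 = 1/10·π_0 + 1/5·π_1 + 1/10·π_2 + 1/10·π_3 + 3/10·π_4
  π_3 = 2/5·π_0 + 2/5·π_1 + 1/10·π_2 + 1/5·π_3 + 1/5·π_4
  normalize: π_0 + π_1 + π_2 + π_3 + π_4 = 1
Solving the linear system gives exactly π = [1631/6371, 1172/6371, 933/6371, 3483/12742, 1787/12742].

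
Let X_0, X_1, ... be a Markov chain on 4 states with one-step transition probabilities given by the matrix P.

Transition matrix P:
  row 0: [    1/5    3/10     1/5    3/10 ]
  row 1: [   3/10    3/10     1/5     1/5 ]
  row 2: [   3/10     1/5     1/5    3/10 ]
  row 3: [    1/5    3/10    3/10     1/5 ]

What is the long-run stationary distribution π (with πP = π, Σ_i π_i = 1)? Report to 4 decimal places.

Balance equations π_j = Σ_i π_i·P[i][j]:
  π_0 = 1/5·π_0 + 3/10·π_1 + 3/10·π_2 + 1/5·π_3
  π_1 = 3/10·π_0 + 3/10·π_1 + 1/5·π_2 + 3/10·π_3
  π_2 = 1/5·π_0 + 1/5·π_1 + 1/5·π_2 + 3/10·π_3
  normalize: π_0 + π_1 + π_2 + π_3 = 1
Solving the linear system gives exactly π = [275/1099, 305/1099, 247/1099, 272/1099].

π = [0.2502, 0.2775, 0.2247, 0.2475]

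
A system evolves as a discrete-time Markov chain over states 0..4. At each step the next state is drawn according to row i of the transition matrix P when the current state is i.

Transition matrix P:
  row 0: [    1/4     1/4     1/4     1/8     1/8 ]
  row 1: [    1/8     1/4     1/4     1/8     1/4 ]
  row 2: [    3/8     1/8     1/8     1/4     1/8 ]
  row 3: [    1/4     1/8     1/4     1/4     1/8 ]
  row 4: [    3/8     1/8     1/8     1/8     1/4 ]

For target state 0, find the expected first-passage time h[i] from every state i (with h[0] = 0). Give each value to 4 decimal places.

h = [0.0000, 4.0449, 3.1967, 3.5963, 3.1397]

First-step conditioning: h[0] = 0; for i ≠ 0, h[i] = 1 + Σ_k P[i][k]·h[k].
  h[1] = 1 + 1/4·h[1] + 1/4·h[2] + 1/8·h[3] + 1/4·h[4]
  h[2] = 1 + 1/8·h[1] + 1/8·h[2] + 1/4·h[3] + 1/8·h[4]
  h[3] = 1 + 1/8·h[1] + 1/4·h[2] + 1/4·h[3] + 1/8·h[4]
  h[4] = 1 + 1/8·h[1] + 1/8·h[2] + 1/8·h[3] + 1/4·h[4]
Solving the 4×4 linear system over states ≠ 0 gives exactly h = [0, 3968/981, 3136/981, 392/109, 3080/981] (h[0] = 0 is the target).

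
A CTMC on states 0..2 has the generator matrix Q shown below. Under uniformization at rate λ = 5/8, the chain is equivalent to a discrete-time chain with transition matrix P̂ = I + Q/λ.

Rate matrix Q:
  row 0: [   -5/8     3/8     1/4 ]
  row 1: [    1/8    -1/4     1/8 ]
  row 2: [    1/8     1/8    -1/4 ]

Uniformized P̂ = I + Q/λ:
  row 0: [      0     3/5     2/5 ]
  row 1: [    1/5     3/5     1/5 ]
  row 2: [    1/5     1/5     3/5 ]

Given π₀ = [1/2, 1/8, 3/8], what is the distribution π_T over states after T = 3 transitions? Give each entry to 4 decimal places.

π = [0.1640, 0.4400, 0.3960]

t=0: π = [0.5000, 0.1250, 0.3750]
t=1: π = [0.1000, 0.4500, 0.4500]
t=2: π = [0.1800, 0.4200, 0.4000]
t=3: π = [0.1640, 0.4400, 0.3960]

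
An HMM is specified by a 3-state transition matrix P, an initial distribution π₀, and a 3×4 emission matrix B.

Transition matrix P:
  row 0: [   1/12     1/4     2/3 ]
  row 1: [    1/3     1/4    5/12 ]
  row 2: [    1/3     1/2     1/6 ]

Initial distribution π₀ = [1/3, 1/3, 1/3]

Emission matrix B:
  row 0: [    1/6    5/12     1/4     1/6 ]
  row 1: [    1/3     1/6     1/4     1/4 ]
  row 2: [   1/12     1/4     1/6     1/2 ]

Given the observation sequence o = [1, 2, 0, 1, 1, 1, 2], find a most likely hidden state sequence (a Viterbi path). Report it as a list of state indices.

path = [0, 2, 1, 0, 2, 0, 2]

t=0: δ = [1.389e-01, 5.556e-02, 8.333e-02]  (obs o_0=1)
t=1: δ = [6.944e-03, 1.042e-02, 1.543e-02]  ψ = [2, 2, 0]  (obs o_1=2)
t=2: δ = [8.573e-04, 2.572e-03, 3.858e-04]  ψ = [2, 2, 0]  (obs o_2=0)
t=3: δ = [3.572e-04, 1.072e-04, 2.679e-04]  ψ = [1, 1, 1]  (obs o_3=1)
t=4: δ = [3.721e-05, 2.233e-05, 5.954e-05]  ψ = [2, 2, 0]  (obs o_4=1)
t=5: δ = [8.269e-06, 4.961e-06, 6.202e-06]  ψ = [2, 2, 0]  (obs o_5=1)
t=6: δ = [5.168e-07, 7.752e-07, 9.188e-07]  ψ = [2, 2, 0]  (obs o_6=2)
backtrack: best end state = 2; path = [0, 2, 1, 0, 2, 0, 2]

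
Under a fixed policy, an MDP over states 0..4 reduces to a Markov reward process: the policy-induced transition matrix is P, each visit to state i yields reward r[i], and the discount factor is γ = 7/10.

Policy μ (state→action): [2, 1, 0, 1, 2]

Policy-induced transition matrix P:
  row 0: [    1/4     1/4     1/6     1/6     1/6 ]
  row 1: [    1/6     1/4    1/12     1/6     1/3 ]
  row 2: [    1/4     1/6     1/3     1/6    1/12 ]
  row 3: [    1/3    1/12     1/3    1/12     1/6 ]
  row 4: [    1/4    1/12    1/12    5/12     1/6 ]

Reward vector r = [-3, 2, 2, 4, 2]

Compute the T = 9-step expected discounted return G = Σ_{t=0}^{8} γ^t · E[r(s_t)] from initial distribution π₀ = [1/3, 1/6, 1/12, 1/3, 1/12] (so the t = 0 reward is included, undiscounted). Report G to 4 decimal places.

t=0: π = [0.3333, 0.1667, 0.0833, 0.3333, 0.0833], E[r] = 1.0000, γ^t·E[r] = 1.000000, running G = 1.000000
t=1: π = [0.2639, 0.1736, 0.2153, 0.1597, 0.1875], E[r] = 1.0000, γ^t·E[r] = 0.700000, running G = 1.700000
t=2: π = [0.2488, 0.1742, 0.1991, 0.2002, 0.1777], E[r] = 1.1563, γ^t·E[r] = 0.566563, running G = 2.266563
t=3: π = [0.2522, 0.1704, 0.2039, 0.1944, 0.1791], E[r] = 1.1279, γ^t·E[r] = 0.386884, running G = 2.653447
t=4: π = [0.2520, 0.1708, 0.2039, 0.1952, 0.1781], E[r] = 1.1305, γ^t·E[r] = 0.271433, running G = 2.924880
t=5: π = [0.2520, 0.1708, 0.2041, 0.1949, 0.1781], E[r] = 1.1296, γ^t·E[r] = 0.189857, running G = 3.114737
t=6: π = [0.2520, 0.1708, 0.2041, 0.1950, 0.1781], E[r] = 1.1299, γ^t·E[r] = 0.132927, running G = 3.247664
t=7: π = [0.2520, 0.1708, 0.2041, 0.1950, 0.1781], E[r] = 1.1298, γ^t·E[r] = 0.093047, running G = 3.340711
t=8: π = [0.2520, 0.1708, 0.2041, 0.1950, 0.1781], E[r] = 1.1298, γ^t·E[r] = 0.065133, running G = 3.405845

G = 3.4058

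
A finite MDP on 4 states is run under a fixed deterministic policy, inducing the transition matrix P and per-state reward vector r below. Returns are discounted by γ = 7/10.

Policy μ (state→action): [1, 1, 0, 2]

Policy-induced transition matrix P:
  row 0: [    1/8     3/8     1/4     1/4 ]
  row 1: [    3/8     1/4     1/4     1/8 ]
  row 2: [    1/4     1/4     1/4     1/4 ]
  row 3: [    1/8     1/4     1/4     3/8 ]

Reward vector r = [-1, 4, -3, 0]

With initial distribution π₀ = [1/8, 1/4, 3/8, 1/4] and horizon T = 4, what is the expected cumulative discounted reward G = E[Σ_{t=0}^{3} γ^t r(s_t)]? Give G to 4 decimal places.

t=0: π = [0.1250, 0.2500, 0.3750, 0.2500], E[r] = -0.2500, γ^t·E[r] = -0.250000, running G = -0.250000
t=1: π = [0.2344, 0.2656, 0.2500, 0.2500], E[r] = 0.0781, γ^t·E[r] = 0.054688, running G = -0.195313
t=2: π = [0.2227, 0.2793, 0.2500, 0.2480], E[r] = 0.1445, γ^t·E[r] = 0.070820, running G = -0.124492
t=3: π = [0.2261, 0.2778, 0.2500, 0.2461], E[r] = 0.1353, γ^t·E[r] = 0.046392, running G = -0.078100

G = -0.0781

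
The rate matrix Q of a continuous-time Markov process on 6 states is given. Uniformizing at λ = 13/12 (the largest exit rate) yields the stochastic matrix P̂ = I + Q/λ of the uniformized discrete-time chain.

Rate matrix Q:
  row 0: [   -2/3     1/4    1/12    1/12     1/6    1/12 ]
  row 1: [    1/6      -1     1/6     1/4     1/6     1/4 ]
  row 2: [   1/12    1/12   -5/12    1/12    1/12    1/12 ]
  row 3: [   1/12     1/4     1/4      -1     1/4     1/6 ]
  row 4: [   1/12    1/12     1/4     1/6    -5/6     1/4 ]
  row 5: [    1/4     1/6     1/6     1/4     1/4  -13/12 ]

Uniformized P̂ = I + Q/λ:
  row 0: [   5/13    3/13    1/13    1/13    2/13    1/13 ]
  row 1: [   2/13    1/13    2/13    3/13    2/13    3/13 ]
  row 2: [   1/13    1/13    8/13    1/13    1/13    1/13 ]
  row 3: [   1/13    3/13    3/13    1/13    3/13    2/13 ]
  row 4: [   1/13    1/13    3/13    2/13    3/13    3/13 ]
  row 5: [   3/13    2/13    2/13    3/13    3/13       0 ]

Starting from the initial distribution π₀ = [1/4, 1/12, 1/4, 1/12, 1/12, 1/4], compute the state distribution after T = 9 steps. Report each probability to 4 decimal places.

π = [0.1527, 0.1295, 0.3053, 0.1281, 0.1621, 0.1223]

t=0: π = [0.2500, 0.0833, 0.2500, 0.0833, 0.0833, 0.2500]
t=1: π = [0.1987, 0.1474, 0.2628, 0.1346, 0.1667, 0.0897]
t=2: π = [0.1632, 0.1351, 0.2830, 0.1262, 0.1637, 0.1287]
t=3: π = [0.1573, 0.1314, 0.2942, 0.1301, 0.1643, 0.1227]
t=4: π = [0.1543, 0.1306, 0.3002, 0.1286, 0.1633, 0.1230]
t=5: π = [0.1534, 0.1299, 0.3030, 0.1285, 0.1627, 0.1226]
t=6: π = [0.1530, 0.1297, 0.3043, 0.1283, 0.1624, 0.1224]
t=7: π = [0.1528, 0.1296, 0.3049, 0.1282, 0.1622, 0.1223]
t=8: π = [0.1527, 0.1296, 0.3051, 0.1282, 0.1621, 0.1223]
t=9: π = [0.1527, 0.1295, 0.3053, 0.1281, 0.1621, 0.1223]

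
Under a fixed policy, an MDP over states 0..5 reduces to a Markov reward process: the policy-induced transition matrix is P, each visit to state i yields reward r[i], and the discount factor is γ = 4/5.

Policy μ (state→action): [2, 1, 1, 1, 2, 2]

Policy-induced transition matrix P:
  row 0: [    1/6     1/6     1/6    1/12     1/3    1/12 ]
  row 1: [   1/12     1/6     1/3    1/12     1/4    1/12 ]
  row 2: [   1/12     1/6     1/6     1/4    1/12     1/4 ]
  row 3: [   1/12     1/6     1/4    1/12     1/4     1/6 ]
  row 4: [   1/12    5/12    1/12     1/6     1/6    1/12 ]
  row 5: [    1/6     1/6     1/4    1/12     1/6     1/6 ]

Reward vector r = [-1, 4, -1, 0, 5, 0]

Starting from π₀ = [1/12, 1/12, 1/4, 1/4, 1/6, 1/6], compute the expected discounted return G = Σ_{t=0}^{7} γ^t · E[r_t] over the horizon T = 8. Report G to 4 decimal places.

t=0: π = [0.0833, 0.0833, 0.2500, 0.2500, 0.1667, 0.1667], E[r] = 0.8333, γ^t·E[r] = 0.833333, running G = 0.833333
t=1: π = [0.1042, 0.2083, 0.2014, 0.1389, 0.1875, 0.1597], E[r] = 1.4653, γ^t·E[r] = 1.172222, running G = 2.005556
t=2: π = [0.1053, 0.2135, 0.2106, 0.1325, 0.1962, 0.1418], E[r] = 1.5191, γ^t·E[r] = 0.972222, running G = 2.977778
t=3: π = [0.1039, 0.2157, 0.2088, 0.1348, 0.1955, 0.1413], E[r] = 1.5277, γ^t·E[r] = 0.782173, running G = 3.759951
t=4: π = [0.1038, 0.2155, 0.2093, 0.1344, 0.1958, 0.1411], E[r] = 1.5281, γ^t·E[r] = 0.625895, running G = 4.385845
t=5: π = [0.1037, 0.2156, 0.2092, 0.1345, 0.1957, 0.1412], E[r] = 1.5279, γ^t·E[r] = 0.500659, running G = 4.886504
t=6: π = [0.1037, 0.2156, 0.2093, 0.1345, 0.1957, 0.1412], E[r] = 1.5278, γ^t·E[r] = 0.400512, running G = 5.287016
t=7: π = [0.1037, 0.2156, 0.2093, 0.1345, 0.1957, 0.1412], E[r] = 1.5278, γ^t·E[r] = 0.320408, running G = 5.607424

G = 5.6074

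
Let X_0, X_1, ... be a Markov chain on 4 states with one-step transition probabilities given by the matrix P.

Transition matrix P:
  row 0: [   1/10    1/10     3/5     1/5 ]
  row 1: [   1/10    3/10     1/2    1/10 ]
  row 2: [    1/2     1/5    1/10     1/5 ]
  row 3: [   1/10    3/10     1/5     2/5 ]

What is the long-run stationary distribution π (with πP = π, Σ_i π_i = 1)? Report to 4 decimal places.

Balance equations π_j = Σ_i π_i·P[i][j]:
  π_0 = 1/10·π_0 + 1/10·π_1 + 1/2·π_2 + 1/10·π_3
  π_1 = 1/10·π_0 + 3/10·π_1 + 1/5·π_2 + 3/10·π_3
  π_2 = 3/5·π_0 + 1/2·π_1 + 1/10·π_2 + 1/5·π_3
  normalize: π_0 + π_1 + π_2 + π_3 = 1
Solving the linear system gives exactly π = [229/994, 110/497, 162/497, 221/994].

π = [0.2304, 0.2213, 0.3260, 0.2223]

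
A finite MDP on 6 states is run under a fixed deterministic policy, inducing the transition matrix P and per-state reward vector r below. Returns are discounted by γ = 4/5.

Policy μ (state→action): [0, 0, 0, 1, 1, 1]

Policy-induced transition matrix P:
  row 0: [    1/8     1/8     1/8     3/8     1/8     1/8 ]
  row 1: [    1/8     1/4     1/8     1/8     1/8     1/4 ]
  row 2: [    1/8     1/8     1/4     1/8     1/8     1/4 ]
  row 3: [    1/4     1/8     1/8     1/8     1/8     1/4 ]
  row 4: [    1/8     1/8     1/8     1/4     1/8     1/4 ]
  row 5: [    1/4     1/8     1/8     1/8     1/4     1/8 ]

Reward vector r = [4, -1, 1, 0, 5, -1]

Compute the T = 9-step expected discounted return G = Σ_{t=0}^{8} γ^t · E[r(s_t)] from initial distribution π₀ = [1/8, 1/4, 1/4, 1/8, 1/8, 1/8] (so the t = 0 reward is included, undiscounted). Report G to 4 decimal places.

t=0: π = [0.1250, 0.2500, 0.2500, 0.1250, 0.1250, 0.1250], E[r] = 1.0000, γ^t·E[r] = 1.000000, running G = 1.000000
t=1: π = [0.1563, 0.1563, 0.1563, 0.1719, 0.1406, 0.2188], E[r] = 1.1094, γ^t·E[r] = 0.887500, running G = 1.887500
t=2: π = [0.1738, 0.1445, 0.1445, 0.1816, 0.1523, 0.2031], E[r] = 1.2539, γ^t·E[r] = 0.802500, running G = 2.690000
t=3: π = [0.1731, 0.1431, 0.1431, 0.1875, 0.1504, 0.2029], E[r] = 1.2415, γ^t·E[r] = 0.635625, running G = 3.325625
t=4: π = [0.1738, 0.1429, 0.1429, 0.1871, 0.1504, 0.2030], E[r] = 1.2440, γ^t·E[r] = 0.509538, running G = 3.835163
t=5: π = [0.1738, 0.1429, 0.1429, 0.1872, 0.1504, 0.2029], E[r] = 1.2440, γ^t·E[r] = 0.407639, running G = 4.242801
t=6: π = [0.1738, 0.1429, 0.1429, 0.1872, 0.1504, 0.2029], E[r] = 1.2440, γ^t·E[r] = 0.326099, running G = 4.568900
t=7: π = [0.1738, 0.1429, 0.1429, 0.1872, 0.1504, 0.2029], E[r] = 1.2440, γ^t·E[r] = 0.260883, running G = 4.829783
t=8: π = [0.1738, 0.1429, 0.1429, 0.1872, 0.1504, 0.2029], E[r] = 1.2440, γ^t·E[r] = 0.208706, running G = 5.038488

G = 5.0385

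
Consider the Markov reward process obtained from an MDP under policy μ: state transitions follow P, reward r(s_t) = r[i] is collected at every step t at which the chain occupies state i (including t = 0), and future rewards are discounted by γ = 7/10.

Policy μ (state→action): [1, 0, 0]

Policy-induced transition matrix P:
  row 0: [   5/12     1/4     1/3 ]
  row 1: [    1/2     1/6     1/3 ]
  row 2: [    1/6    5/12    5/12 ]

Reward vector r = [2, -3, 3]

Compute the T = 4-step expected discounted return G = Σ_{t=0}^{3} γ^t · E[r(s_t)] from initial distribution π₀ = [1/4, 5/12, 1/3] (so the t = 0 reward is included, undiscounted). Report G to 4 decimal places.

G = 1.7275

t=0: π = [0.2500, 0.4167, 0.3333], E[r] = 0.2500, γ^t·E[r] = 0.250000, running G = 0.250000
t=1: π = [0.3681, 0.2708, 0.3611], E[r] = 1.0069, γ^t·E[r] = 0.704861, running G = 0.954861
t=2: π = [0.3490, 0.2876, 0.3634], E[r] = 0.9253, γ^t·E[r] = 0.453420, running G = 1.408281
t=3: π = [0.3498, 0.2866, 0.3636], E[r] = 0.9306, γ^t·E[r] = 0.319197, running G = 1.727478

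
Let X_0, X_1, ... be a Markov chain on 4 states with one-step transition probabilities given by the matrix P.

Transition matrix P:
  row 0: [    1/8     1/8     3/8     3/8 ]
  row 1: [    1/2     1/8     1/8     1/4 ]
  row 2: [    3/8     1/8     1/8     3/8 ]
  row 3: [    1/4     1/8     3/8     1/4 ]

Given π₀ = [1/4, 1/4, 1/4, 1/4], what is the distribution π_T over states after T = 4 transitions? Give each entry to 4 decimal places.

π = [0.2802, 0.1250, 0.2754, 0.3195]

t=0: π = [0.2500, 0.2500, 0.2500, 0.2500]
t=1: π = [0.3125, 0.1250, 0.2500, 0.3125]
t=2: π = [0.2734, 0.1250, 0.2813, 0.3203]
t=3: π = [0.2822, 0.1250, 0.2734, 0.3193]
t=4: π = [0.2802, 0.1250, 0.2754, 0.3195]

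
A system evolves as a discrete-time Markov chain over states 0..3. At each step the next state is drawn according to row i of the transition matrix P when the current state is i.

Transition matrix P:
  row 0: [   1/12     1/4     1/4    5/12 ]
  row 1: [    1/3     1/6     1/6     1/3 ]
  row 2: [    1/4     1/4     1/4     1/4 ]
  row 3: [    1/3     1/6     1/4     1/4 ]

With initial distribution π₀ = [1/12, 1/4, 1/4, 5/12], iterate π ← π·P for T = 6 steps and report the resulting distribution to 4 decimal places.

t=0: π = [0.0833, 0.2500, 0.2500, 0.4167]
t=1: π = [0.2917, 0.1944, 0.2292, 0.2847]
t=2: π = [0.2413, 0.2101, 0.2338, 0.3148]
t=3: π = [0.2535, 0.2063, 0.2325, 0.3077]
t=4: π = [0.2506, 0.2072, 0.2328, 0.3094]
t=5: π = [0.2513, 0.2069, 0.2327, 0.3090]
t=6: π = [0.2511, 0.2070, 0.2328, 0.3091]

π = [0.2511, 0.2070, 0.2328, 0.3091]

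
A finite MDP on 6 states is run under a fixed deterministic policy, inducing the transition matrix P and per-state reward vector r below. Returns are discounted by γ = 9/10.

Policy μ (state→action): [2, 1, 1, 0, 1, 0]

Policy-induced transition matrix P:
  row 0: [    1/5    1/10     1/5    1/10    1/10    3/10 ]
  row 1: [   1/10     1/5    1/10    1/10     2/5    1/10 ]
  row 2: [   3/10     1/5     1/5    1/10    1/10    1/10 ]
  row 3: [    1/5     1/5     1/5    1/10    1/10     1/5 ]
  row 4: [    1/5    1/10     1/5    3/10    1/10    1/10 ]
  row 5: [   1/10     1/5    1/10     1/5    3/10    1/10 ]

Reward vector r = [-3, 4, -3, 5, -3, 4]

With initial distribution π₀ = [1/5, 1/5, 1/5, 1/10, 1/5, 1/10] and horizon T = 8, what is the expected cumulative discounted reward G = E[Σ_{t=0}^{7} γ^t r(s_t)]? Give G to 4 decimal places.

G = 1.8231

t=0: π = [0.2000, 0.2000, 0.2000, 0.1000, 0.2000, 0.1000], E[r] = -0.1000, γ^t·E[r] = -0.100000, running G = -0.100000
t=1: π = [0.1900, 0.1600, 0.1700, 0.1500, 0.1800, 0.1500], E[r] = 0.3700, γ^t·E[r] = 0.333000, running G = 0.233000
t=2: π = [0.1860, 0.1630, 0.1690, 0.1510, 0.1780, 0.1530], E[r] = 0.4200, γ^t·E[r] = 0.340200, running G = 0.573200
t=3: π = [0.1853, 0.1636, 0.1684, 0.1509, 0.1795, 0.1523], E[r] = 0.4185, γ^t·E[r] = 0.305087, running G = 0.878287
t=4: π = [0.1853, 0.1635, 0.1684, 0.1511, 0.1795, 0.1522], E[r] = 0.4187, γ^t·E[r] = 0.274729, running G = 1.153015
t=5: π = [0.1853, 0.1635, 0.1684, 0.1511, 0.1795, 0.1522], E[r] = 0.4188, γ^t·E[r] = 0.247281, running G = 1.400296
t=6: π = [0.1853, 0.1635, 0.1684, 0.1511, 0.1795, 0.1522], E[r] = 0.4187, γ^t·E[r] = 0.222539, running G = 1.622835
t=7: π = [0.1853, 0.1635, 0.1684, 0.1511, 0.1795, 0.1522], E[r] = 0.4187, γ^t·E[r] = 0.200285, running G = 1.823119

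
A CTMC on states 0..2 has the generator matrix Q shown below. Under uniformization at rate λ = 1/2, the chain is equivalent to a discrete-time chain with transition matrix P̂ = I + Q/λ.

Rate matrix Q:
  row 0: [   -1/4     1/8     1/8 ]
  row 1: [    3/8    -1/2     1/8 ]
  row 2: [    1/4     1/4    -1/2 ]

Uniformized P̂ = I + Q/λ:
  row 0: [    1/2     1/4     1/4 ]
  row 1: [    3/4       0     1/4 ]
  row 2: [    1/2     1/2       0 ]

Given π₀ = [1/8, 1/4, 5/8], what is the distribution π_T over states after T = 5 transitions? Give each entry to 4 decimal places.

t=0: π = [0.1250, 0.2500, 0.6250]
t=1: π = [0.5625, 0.3438, 0.0938]
t=2: π = [0.5859, 0.1875, 0.2266]
t=3: π = [0.5469, 0.2598, 0.1934]
t=4: π = [0.5649, 0.2334, 0.2017]
t=5: π = [0.5583, 0.2421, 0.1996]

π = [0.5583, 0.2421, 0.1996]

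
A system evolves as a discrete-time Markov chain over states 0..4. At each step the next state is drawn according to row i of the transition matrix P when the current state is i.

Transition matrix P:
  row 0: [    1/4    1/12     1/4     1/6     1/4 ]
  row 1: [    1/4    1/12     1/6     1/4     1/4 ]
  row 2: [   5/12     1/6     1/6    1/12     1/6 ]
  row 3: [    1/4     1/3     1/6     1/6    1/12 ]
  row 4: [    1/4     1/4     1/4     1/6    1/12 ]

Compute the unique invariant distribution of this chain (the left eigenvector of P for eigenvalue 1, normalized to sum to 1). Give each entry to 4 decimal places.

π = [0.2842, 0.1707, 0.2050, 0.1638, 0.1762]

Balance equations π_j = Σ_i π_i·P[i][j]:
  π_0 = 1/4·π_0 + 1/4·π_1 + 5/12·π_2 + 1/4·π_3 + 1/4·π_4
  π_1 = 1/12·π_0 + 1/12·π_1 + 1/6·π_2 + 1/3·π_3 + 1/4·π_4
  π_2 = 1/4·π_0 + 1/6·π_1 + 1/6·π_2 + 1/6·π_3 + 1/4·π_4
  π_3 = 1/6·π_0 + 1/4·π_1 + 1/12·π_2 + 1/6·π_3 + 1/6·π_4
  normalize: π_0 + π_1 + π_2 + π_3 + π_4 = 1
Solving the linear system gives exactly π = [7293/25664, 2191/12832, 2631/12832, 1051/6416, 4523/25664].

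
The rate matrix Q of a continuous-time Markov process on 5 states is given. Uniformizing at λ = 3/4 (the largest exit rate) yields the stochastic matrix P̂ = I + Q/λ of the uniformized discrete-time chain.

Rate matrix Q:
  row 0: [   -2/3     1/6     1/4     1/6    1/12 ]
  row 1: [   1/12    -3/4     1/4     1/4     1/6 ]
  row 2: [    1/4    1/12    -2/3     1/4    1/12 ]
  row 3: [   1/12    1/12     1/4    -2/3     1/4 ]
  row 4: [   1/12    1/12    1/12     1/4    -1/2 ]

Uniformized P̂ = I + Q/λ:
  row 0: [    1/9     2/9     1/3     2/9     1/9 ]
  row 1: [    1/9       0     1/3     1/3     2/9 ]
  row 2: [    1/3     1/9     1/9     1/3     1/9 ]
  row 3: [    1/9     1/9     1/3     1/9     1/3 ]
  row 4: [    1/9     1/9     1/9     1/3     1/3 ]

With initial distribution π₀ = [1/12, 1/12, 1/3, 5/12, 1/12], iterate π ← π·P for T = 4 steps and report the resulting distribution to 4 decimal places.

t=0: π = [0.0833, 0.0833, 0.3333, 0.4167, 0.0833]
t=1: π = [0.1852, 0.1111, 0.2407, 0.2315, 0.2315]
t=2: π = [0.1646, 0.1193, 0.2284, 0.2613, 0.2263]
t=3: π = [0.1619, 0.1161, 0.2323, 0.2570, 0.2327]
t=4: π = [0.1627, 0.1162, 0.2300, 0.2582, 0.2328]

π = [0.1627, 0.1162, 0.2300, 0.2582, 0.2328]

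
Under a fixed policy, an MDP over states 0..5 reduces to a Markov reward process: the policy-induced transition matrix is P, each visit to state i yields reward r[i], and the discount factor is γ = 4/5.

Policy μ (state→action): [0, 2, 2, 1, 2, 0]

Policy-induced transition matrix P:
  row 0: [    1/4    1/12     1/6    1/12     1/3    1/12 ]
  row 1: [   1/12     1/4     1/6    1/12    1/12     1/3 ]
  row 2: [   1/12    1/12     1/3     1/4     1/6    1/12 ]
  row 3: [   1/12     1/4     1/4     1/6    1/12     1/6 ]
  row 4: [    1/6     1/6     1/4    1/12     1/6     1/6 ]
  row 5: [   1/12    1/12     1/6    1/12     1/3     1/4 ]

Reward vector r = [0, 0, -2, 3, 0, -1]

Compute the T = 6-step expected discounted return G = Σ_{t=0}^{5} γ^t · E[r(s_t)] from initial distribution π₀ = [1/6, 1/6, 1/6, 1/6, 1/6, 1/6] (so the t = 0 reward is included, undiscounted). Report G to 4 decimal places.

G = -0.6607

t=0: π = [0.1667, 0.1667, 0.1667, 0.1667, 0.1667, 0.1667], E[r] = 0.0000, γ^t·E[r] = 0.000000, running G = 0.000000
t=1: π = [0.1250, 0.1528, 0.2222, 0.1250, 0.1944, 0.1806], E[r] = -0.2500, γ^t·E[r] = -0.200000, running G = -0.200000
t=2: π = [0.1204, 0.1458, 0.2303, 0.1308, 0.1944, 0.1782], E[r] = -0.2465, γ^t·E[r] = -0.157778, running G = -0.357778
t=3: π = [0.1196, 0.1456, 0.2322, 0.1326, 0.1934, 0.1766], E[r] = -0.2431, γ^t·E[r] = -0.124444, running G = -0.482222
t=4: π = [0.1194, 0.1458, 0.2325, 0.1331, 0.1928, 0.1763], E[r] = -0.2422, γ^t·E[r] = -0.099190, running G = -0.581412
t=5: π = [0.1193, 0.1459, 0.2326, 0.1332, 0.1927, 0.1763], E[r] = -0.2420, γ^t·E[r] = -0.079289, running G = -0.660701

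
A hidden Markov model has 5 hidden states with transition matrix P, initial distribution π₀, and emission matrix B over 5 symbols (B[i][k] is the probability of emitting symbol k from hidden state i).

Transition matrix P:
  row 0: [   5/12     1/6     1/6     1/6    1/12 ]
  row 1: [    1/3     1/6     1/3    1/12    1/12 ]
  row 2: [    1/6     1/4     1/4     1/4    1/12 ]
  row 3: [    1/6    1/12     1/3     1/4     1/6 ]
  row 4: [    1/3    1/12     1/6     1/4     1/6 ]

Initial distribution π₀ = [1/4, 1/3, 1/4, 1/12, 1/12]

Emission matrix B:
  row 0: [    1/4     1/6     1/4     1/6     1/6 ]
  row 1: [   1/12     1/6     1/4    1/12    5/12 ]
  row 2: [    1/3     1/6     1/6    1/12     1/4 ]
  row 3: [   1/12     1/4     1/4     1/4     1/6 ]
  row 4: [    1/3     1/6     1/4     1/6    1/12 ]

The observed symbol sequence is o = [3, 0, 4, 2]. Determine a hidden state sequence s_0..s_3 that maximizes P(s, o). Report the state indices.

path = [0, 0, 0, 0]

t=0: δ = [4.167e-02, 2.778e-02, 2.083e-02, 2.083e-02, 1.389e-02]  (obs o_0=3)
t=1: δ = [4.340e-03, 5.787e-04, 3.086e-03, 5.787e-04, 1.157e-03]  ψ = [0, 0, 1, 0, 0]  (obs o_1=0)
t=2: δ = [3.014e-04, 3.215e-04, 1.929e-04, 1.286e-04, 3.014e-05]  ψ = [0, 2, 2, 2, 0]  (obs o_2=4)
t=3: δ = [3.140e-05, 1.340e-05, 1.786e-05, 1.256e-05, 6.698e-06]  ψ = [0, 1, 1, 0, 1]  (obs o_3=2)
backtrack: best end state = 0; path = [0, 0, 0, 0]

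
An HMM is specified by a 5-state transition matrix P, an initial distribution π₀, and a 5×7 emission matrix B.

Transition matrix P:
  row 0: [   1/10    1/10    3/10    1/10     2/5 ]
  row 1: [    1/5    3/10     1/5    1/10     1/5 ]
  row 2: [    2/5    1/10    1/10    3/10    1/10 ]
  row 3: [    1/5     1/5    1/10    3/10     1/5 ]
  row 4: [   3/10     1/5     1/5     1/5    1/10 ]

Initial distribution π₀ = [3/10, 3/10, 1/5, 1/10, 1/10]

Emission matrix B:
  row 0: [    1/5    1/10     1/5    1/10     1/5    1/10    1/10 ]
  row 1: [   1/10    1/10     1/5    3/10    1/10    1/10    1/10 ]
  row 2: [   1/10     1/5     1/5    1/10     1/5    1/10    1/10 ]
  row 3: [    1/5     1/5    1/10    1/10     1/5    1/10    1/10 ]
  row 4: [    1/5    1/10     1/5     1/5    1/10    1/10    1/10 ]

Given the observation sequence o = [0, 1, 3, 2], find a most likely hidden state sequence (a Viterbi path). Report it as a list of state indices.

path = [0, 2, 0, 4]

t=0: δ = [6.000e-02, 3.000e-02, 2.000e-02, 2.000e-02, 2.000e-02]  (obs o_0=0)
t=1: δ = [8.000e-04, 9.000e-04, 3.600e-03, 1.200e-03, 2.400e-03]  ψ = [2, 1, 0, 0, 0]  (obs o_1=1)
t=2: δ = [1.440e-04, 1.440e-04, 4.800e-05, 1.080e-04, 7.200e-05]  ψ = [2, 4, 4, 2, 2]  (obs o_2=3)
t=3: δ = [5.760e-06, 8.640e-06, 8.640e-06, 3.240e-06, 1.152e-05]  ψ = [1, 1, 0, 3, 0]  (obs o_3=2)
backtrack: best end state = 4; path = [0, 2, 0, 4]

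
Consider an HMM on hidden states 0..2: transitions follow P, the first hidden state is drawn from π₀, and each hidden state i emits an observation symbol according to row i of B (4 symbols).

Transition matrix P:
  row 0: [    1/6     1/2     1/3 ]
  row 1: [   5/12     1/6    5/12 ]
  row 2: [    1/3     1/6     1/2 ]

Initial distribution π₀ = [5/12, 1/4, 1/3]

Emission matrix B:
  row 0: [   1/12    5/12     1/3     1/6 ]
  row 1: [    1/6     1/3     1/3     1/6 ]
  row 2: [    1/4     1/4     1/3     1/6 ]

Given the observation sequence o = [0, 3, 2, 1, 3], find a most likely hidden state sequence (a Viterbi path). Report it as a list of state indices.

t=0: δ = [3.472e-02, 4.167e-02, 8.333e-02]  (obs o_0=0)
t=1: δ = [4.630e-03, 2.894e-03, 6.944e-03]  ψ = [2, 0, 2]  (obs o_1=3)
t=2: δ = [7.716e-04, 7.716e-04, 1.157e-03]  ψ = [2, 0, 2]  (obs o_2=2)
t=3: δ = [1.608e-04, 1.286e-04, 1.447e-04]  ψ = [2, 0, 2]  (obs o_3=1)
t=4: δ = [8.931e-06, 1.340e-05, 1.206e-05]  ψ = [1, 0, 2]  (obs o_4=3)
backtrack: best end state = 1; path = [2, 2, 2, 0, 1]

path = [2, 2, 2, 0, 1]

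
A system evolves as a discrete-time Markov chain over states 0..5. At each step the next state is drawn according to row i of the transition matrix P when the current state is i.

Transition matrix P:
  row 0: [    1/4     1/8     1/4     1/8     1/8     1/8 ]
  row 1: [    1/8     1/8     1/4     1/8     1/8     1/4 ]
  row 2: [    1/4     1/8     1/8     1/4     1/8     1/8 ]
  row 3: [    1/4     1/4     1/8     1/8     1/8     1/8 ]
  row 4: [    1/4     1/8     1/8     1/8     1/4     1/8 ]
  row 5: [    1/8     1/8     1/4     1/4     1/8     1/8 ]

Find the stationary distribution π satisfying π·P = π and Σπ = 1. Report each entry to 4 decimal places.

π = [0.2139, 0.1458, 0.1879, 0.1664, 0.1429, 0.1432]

Balance equations π_j = Σ_i π_i·P[i][j]:
  π_0 = 1/4·π_0 + 1/8·π_1 + 1/4·π_2 + 1/4·π_3 + 1/4·π_4 + 1/8·π_5
  π_1 = 1/8·π_0 + 1/8·π_1 + 1/8·π_2 + 1/4·π_3 + 1/8·π_4 + 1/8·π_5
  π_2 = 1/4·π_0 + 1/4·π_1 + 1/8·π_2 + 1/8·π_3 + 1/8·π_4 + 1/4·π_5
  π_3 = 1/8·π_0 + 1/8·π_1 + 1/4·π_2 + 1/8·π_3 + 1/8·π_4 + 1/4·π_5
  π_4 = 1/8·π_0 + 1/8·π_1 + 1/8·π_2 + 1/8·π_3 + 1/4·π_4 + 1/8·π_5
  normalize: π_0 + π_1 + π_2 + π_3 + π_4 + π_5 = 1
Solving the linear system gives exactly π = [6981/32641, 4759/32641, 876/4663, 5431/32641, 1/7, 4675/32641].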